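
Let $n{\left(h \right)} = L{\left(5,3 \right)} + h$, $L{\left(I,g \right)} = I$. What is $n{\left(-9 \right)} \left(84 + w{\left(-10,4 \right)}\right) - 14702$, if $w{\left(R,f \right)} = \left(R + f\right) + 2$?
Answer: $-15022$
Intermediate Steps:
$w{\left(R,f \right)} = 2 + R + f$
$n{\left(h \right)} = 5 + h$
$n{\left(-9 \right)} \left(84 + w{\left(-10,4 \right)}\right) - 14702 = \left(5 - 9\right) \left(84 + \left(2 - 10 + 4\right)\right) - 14702 = - 4 \left(84 - 4\right) - 14702 = \left(-4\right) 80 - 14702 = -320 - 14702 = -15022$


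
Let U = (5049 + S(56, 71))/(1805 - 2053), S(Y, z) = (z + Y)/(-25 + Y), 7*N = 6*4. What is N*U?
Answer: -67134/961 ≈ -69.859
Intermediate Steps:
N = 24/7 (N = (6*4)/7 = (⅐)*24 = 24/7 ≈ 3.4286)
S(Y, z) = (Y + z)/(-25 + Y)
U = -78323/3844 (U = (5049 + (56 + 71)/(-25 + 56))/(1805 - 2053) = (5049 + 127/31)/(-248) = (5049 + (1/31)*127)*(-1/248) = (5049 + 127/31)*(-1/248) = (156646/31)*(-1/248) = -78323/3844 ≈ -20.375)
N*U = (24/7)*(-78323/3844) = -67134/961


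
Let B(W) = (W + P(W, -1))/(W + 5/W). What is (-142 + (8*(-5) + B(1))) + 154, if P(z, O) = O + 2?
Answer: -83/3 ≈ -27.667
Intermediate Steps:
P(z, O) = 2 + O
B(W) = (1 + W)/(W + 5/W) (B(W) = (W + (2 - 1))/(W + 5/W) = (W + 1)/(W + 5/W) = (1 + W)/(W + 5/W))
(-142 + (8*(-5) + B(1))) + 154 = (-142 + (8*(-5) + 1*(1 + 1)/(5 + 1**2))) + 154 = (-142 + (-40 + 1*2/(5 + 1))) + 154 = (-142 + (-40 + 1*2/6)) + 154 = (-142 + (-40 + 1*(1/6)*2)) + 154 = (-142 + (-40 + 1/3)) + 154 = (-142 - 119/3) + 154 = -545/3 + 154 = -83/3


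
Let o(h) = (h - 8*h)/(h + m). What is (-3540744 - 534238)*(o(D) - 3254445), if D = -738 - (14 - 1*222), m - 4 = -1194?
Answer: 1140515968278301/86 ≈ 1.3262e+13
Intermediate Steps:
m = -1190 (m = 4 - 1194 = -1190)
D = -530 (D = -738 - (14 - 222) = -738 - 1*(-208) = -738 + 208 = -530)
o(h) = -7*h/(-1190 + h) (o(h) = (h - 8*h)/(h - 1190) = (-7*h)/(-1190 + h) = -7*h/(-1190 + h))
(-3540744 - 534238)*(o(D) - 3254445) = (-3540744 - 534238)*(-7*(-530)/(-1190 - 530) - 3254445) = -4074982*(-7*(-530)/(-1720) - 3254445) = -4074982*(-7*(-530)*(-1/1720) - 3254445) = -4074982*(-371/172 - 3254445) = -4074982*(-559764911/172) = 1140515968278301/86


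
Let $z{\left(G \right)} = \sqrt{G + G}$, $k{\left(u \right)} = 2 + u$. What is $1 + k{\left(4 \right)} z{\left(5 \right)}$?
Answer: $1 + 6 \sqrt{10} \approx 19.974$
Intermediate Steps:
$z{\left(G \right)} = \sqrt{2} \sqrt{G}$ ($z{\left(G \right)} = \sqrt{2 G} = \sqrt{2} \sqrt{G}$)
$1 + k{\left(4 \right)} z{\left(5 \right)} = 1 + \left(2 + 4\right) \sqrt{2} \sqrt{5} = 1 + 6 \sqrt{10}$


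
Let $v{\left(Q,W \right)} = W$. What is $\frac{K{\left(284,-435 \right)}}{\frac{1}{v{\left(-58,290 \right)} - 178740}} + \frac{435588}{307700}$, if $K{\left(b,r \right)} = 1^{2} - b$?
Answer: $\frac{3884816457647}{76925} \approx 5.0501 \cdot 10^{7}$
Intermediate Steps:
$K{\left(b,r \right)} = 1 - b$
$\frac{K{\left(284,-435 \right)}}{\frac{1}{v{\left(-58,290 \right)} - 178740}} + \frac{435588}{307700} = \frac{1 - 284}{\frac{1}{290 - 178740}} + \frac{435588}{307700} = \frac{1 - 284}{\frac{1}{-178450}} + 435588 \cdot \frac{1}{307700} = - \frac{283}{- \frac{1}{178450}} + \frac{108897}{76925} = \left(-283\right) \left(-178450\right) + \frac{108897}{76925} = 50501350 + \frac{108897}{76925} = \frac{3884816457647}{76925}$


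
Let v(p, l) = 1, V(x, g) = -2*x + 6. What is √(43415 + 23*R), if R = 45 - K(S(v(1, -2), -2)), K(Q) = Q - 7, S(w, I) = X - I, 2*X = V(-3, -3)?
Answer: √44427 ≈ 210.78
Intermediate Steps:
V(x, g) = 6 - 2*x
X = 6 (X = (6 - 2*(-3))/2 = (6 + 6)/2 = (½)*12 = 6)
S(w, I) = 6 - I
K(Q) = -7 + Q
R = 44 (R = 45 - (-7 + (6 - 1*(-2))) = 45 - (-7 + (6 + 2)) = 45 - (-7 + 8) = 45 - 1*1 = 45 - 1 = 44)
√(43415 + 23*R) = √(43415 + 23*44) = √(43415 + 1012) = √44427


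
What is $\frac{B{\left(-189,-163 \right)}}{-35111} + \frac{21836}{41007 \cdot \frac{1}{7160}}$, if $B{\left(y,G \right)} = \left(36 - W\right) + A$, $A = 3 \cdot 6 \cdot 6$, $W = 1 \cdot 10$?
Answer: $\frac{5489450484422}{1439796777} \approx 3812.7$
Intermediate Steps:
$W = 10$
$A = 108$ ($A = 18 \cdot 6 = 108$)
$B{\left(y,G \right)} = 134$ ($B{\left(y,G \right)} = \left(36 - 10\right) + 108 = 26 + 108 = 134$)
$\frac{B{\left(-189,-163 \right)}}{-35111} + \frac{21836}{41007 \cdot \frac{1}{7160}} = \frac{134}{-35111} + \frac{21836}{41007 \cdot \frac{1}{7160}} = 134 \left(- \frac{1}{35111}\right) + \frac{21836}{41007 \cdot \frac{1}{7160}} = - \frac{134}{35111} + \frac{21836}{\frac{41007}{7160}} = - \frac{134}{35111} + 21836 \cdot \frac{7160}{41007} = - \frac{134}{35111} + \frac{156345760}{41007} = \frac{5489450484422}{1439796777}$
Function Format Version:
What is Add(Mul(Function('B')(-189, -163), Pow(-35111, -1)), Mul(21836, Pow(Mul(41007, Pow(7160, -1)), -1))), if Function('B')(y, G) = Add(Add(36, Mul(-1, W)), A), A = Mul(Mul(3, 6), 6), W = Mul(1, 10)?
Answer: Rational(5489450484422, 1439796777) ≈ 3812.7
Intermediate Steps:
W = 10
A = 108 (A = Mul(18, 6) = 108)
Function('B')(y, G) = 134 (Function('B')(y, G) = Add(Add(36, Mul(-1, 10)), 108) = Add(Add(36, -10), 108) = Add(26, 108) = 134)
Add(Mul(Function('B')(-189, -163), Pow(-35111, -1)), Mul(21836, Pow(Mul(41007, Pow(7160, -1)), -1))) = Add(Mul(134, Pow(-35111, -1)), Mul(21836, Pow(Mul(41007, Pow(7160, -1)), -1))) = Add(Mul(134, Rational(-1, 35111)), Mul(21836, Pow(Mul(41007, Rational(1, 7160)), -1))) = Add(Rational(-134, 35111), Mul(21836, Pow(Rational(41007, 7160), -1))) = Add(Rational(-134, 35111), Mul(21836, Rational(7160, 41007))) = Add(Rational(-134, 35111), Rational(156345760, 41007)) = Rational(5489450484422, 1439796777)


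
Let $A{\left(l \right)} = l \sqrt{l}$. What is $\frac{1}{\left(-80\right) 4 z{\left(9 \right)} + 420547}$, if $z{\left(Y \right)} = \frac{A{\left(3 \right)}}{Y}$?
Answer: $\frac{1261641}{530579235227} + \frac{320 \sqrt{3}}{530579235227} \approx 2.3789 \cdot 10^{-6}$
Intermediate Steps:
$A{\left(l \right)} = l^{\frac{3}{2}}$
$z{\left(Y \right)} = \frac{3 \sqrt{3}}{Y}$ ($z{\left(Y \right)} = \frac{3^{\frac{3}{2}}}{Y} = \frac{3 \sqrt{3}}{Y}$)
$\frac{1}{\left(-80\right) 4 z{\left(9 \right)} + 420547} = \frac{1}{\left(-80\right) 4 \frac{3 \sqrt{3}}{9} + 420547} = \frac{1}{- 320 \cdot 3 \sqrt{3} \cdot \frac{1}{9} + 420547} = \frac{1}{- 320 \frac{\sqrt{3}}{3} + 420547} = \frac{1}{- \frac{320 \sqrt{3}}{3} + 420547} = \frac{1}{420547 - \frac{320 \sqrt{3}}{3}}$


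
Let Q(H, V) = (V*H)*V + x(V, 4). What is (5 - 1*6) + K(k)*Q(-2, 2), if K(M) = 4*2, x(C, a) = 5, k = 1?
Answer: -25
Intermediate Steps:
Q(H, V) = 5 + H*V² (Q(H, V) = (V*H)*V + 5 = (H*V)*V + 5 = H*V² + 5 = 5 + H*V²)
K(M) = 8
(5 - 1*6) + K(k)*Q(-2, 2) = (5 - 1*6) + 8*(5 - 2*2²) = (5 - 6) + 8*(5 - 2*4) = -1 + 8*(5 - 8) = -1 + 8*(-3) = -1 - 24 = -25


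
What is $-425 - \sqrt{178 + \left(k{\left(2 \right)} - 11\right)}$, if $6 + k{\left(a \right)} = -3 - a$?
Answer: $-425 - 2 \sqrt{39} \approx -437.49$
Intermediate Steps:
$k{\left(a \right)} = -9 - a$ ($k{\left(a \right)} = -6 - \left(3 + a\right) = -9 - a$)
$-425 - \sqrt{178 + \left(k{\left(2 \right)} - 11\right)} = -425 - \sqrt{178 - 22} = -425 - \sqrt{156} = -425 - 2 \sqrt{39}$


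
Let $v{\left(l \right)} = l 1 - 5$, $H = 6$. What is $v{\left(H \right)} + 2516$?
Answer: $2517$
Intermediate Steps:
$v{\left(l \right)} = -5 + l$ ($v{\left(l \right)} = l - 5 = -5 + l$)
$v{\left(H \right)} + 2516 = \left(-5 + 6\right) + 2516 = 1 + 2516 = 2517$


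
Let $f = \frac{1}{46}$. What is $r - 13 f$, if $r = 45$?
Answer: $\frac{2057}{46} \approx 44.717$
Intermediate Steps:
$f = \frac{1}{46} \approx 0.021739$
$r - 13 f = 45 - \frac{13}{46} = \frac{2057}{46}$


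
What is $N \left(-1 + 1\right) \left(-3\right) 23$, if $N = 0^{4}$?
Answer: $0$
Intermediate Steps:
$N = 0$
$N \left(-1 + 1\right) \left(-3\right) 23 = 0 \left(-1 + 1\right) \left(-3\right) 23 = 0 \cdot 0 \left(-3\right) 23 = 0 \cdot 0 \cdot 23 = 0 \cdot 23 = 0$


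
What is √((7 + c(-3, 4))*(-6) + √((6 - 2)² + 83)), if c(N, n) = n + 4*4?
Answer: √(-162 + 3*√11) ≈ 12.331*I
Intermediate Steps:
c(N, n) = 16 + n (c(N, n) = n + 16 = 16 + n)
√((7 + c(-3, 4))*(-6) + √((6 - 2)² + 83)) = √((7 + (16 + 4))*(-6) + √((6 - 2)² + 83)) = √((7 + 20)*(-6) + √(4² + 83)) = √(27*(-6) + √(16 + 83)) = √(-162 + √99) = √(-162 + 3*√11)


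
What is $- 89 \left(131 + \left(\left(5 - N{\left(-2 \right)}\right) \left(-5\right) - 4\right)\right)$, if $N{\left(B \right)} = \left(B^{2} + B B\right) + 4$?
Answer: $-14418$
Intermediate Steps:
$N{\left(B \right)} = 4 + 2 B^{2}$ ($N{\left(B \right)} = \left(B^{2} + B^{2}\right) + 4 = 2 B^{2} + 4 = 4 + 2 B^{2}$)
$- 89 \left(131 + \left(\left(5 - N{\left(-2 \right)}\right) \left(-5\right) - 4\right)\right) = - 89 \left(131 - \left(4 - \left(5 - \left(4 + 2 \left(-2\right)^{2}\right)\right) \left(-5\right)\right)\right) = - 89 \left(131 - \left(4 - \left(5 - \left(4 + 2 \cdot 4\right)\right) \left(-5\right)\right)\right) = - 89 \left(131 - \left(4 - \left(5 - \left(4 + 8\right)\right) \left(-5\right)\right)\right) = - 89 \left(131 - \left(4 - \left(5 - 12\right) \left(-5\right)\right)\right) = - 89 \left(131 - -31\right) = - 89 \left(131 + \left(35 - 4\right)\right) = - 89 \left(131 + 31\right) = \left(-89\right) 162 = -14418$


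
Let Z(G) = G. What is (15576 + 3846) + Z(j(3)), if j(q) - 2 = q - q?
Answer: 19424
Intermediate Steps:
j(q) = 2 (j(q) = 2 + (q - q) = 2 + 0 = 2)
(15576 + 3846) + Z(j(3)) = (15576 + 3846) + 2 = 19422 + 2 = 19424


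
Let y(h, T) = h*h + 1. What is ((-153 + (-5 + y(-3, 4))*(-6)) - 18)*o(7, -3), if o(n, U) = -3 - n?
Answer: 2010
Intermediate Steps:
y(h, T) = 1 + h² (y(h, T) = h² + 1 = 1 + h²)
((-153 + (-5 + y(-3, 4))*(-6)) - 18)*o(7, -3) = ((-153 + (-5 + (1 + (-3)²))*(-6)) - 18)*(-3 - 1*7) = ((-153 + (-5 + (1 + 9))*(-6)) - 18)*(-3 - 7) = ((-153 + (-5 + 10)*(-6)) - 18)*(-10) = ((-153 + 5*(-6)) - 18)*(-10) = ((-153 - 30) - 18)*(-10) = (-183 - 18)*(-10) = -201*(-10) = 2010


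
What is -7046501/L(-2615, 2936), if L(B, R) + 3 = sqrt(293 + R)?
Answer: -3019929/460 - 1006643*sqrt(3229)/460 ≈ -1.3092e+5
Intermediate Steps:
L(B, R) = -3 + sqrt(293 + R)
-7046501/L(-2615, 2936) = -7046501/(-3 + sqrt(293 + 2936)) = -7046501/(-3 + sqrt(3229))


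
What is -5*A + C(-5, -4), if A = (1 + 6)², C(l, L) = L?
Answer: -249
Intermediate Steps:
A = 49 (A = 7² = 49)
-5*A + C(-5, -4) = -5*49 - 4 = -245 - 4 = -249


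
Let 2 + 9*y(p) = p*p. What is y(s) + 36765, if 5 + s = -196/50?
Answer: 206851604/5625 ≈ 36774.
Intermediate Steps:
s = -223/25 (s = -5 - 196/50 = -5 - 196*1/50 = -5 - 98/25 = -223/25 ≈ -8.9200)
y(p) = -2/9 + p²/9 (y(p) = -2/9 + (p*p)/9 = -2/9 + p²/9)
y(s) + 36765 = (-2/9 + (-223/25)²/9) + 36765 = (-2/9 + (⅑)*(49729/625)) + 36765 = (-2/9 + 49729/5625) + 36765 = 48479/5625 + 36765 = 206851604/5625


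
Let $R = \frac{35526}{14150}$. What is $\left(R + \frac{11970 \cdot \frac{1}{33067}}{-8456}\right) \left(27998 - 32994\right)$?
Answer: $- \frac{443101360048791}{35326302775} \approx -12543.0$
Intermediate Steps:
$R = \frac{17763}{7075}$ ($R = 35526 \cdot \frac{1}{14150} = \frac{17763}{7075} \approx 2.5107$)
$\left(R + \frac{11970 \cdot \frac{1}{33067}}{-8456}\right) \left(27998 - 32994\right) = \left(\frac{17763}{7075} + \frac{11970 \cdot \frac{1}{33067}}{-8456}\right) \left(27998 - 32994\right) = \left(\frac{17763}{7075} + 11970 \cdot \frac{1}{33067} \left(- \frac{1}{8456}\right)\right) \left(-4996\right) = \left(\frac{17763}{7075} + \frac{11970}{33067} \left(- \frac{1}{8456}\right)\right) \left(-4996\right) = \left(\frac{17763}{7075} - \frac{855}{19972468}\right) \left(-4996\right) = \frac{354764899959}{141305211100} \left(-4996\right) = - \frac{443101360048791}{35326302775}$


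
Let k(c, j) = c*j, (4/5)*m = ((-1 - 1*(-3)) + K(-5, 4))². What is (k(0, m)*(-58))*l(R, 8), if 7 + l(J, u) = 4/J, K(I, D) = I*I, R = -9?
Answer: 0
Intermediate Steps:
K(I, D) = I²
l(J, u) = -7 + 4/J
m = 3645/4 (m = 5*((-1 - 1*(-3)) + (-5)²)²/4 = 5*((-1 + 3) + 25)²/4 = 5*(2 + 25)²/4 = (5/4)*27² = (5/4)*729 = 3645/4 ≈ 911.25)
(k(0, m)*(-58))*l(R, 8) = ((0*(3645/4))*(-58))*(-7 + 4/(-9)) = (0*(-58))*(-7 + 4*(-⅑)) = 0*(-7 - 4/9) = 0*(-67/9) = 0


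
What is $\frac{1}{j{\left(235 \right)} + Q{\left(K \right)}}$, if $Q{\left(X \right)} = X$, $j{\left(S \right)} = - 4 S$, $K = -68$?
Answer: $- \frac{1}{1008} \approx -0.00099206$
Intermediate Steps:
$\frac{1}{j{\left(235 \right)} + Q{\left(K \right)}} = \frac{1}{\left(-4\right) 235 - 68} = \frac{1}{-940 - 68} = \frac{1}{-1008} = - \frac{1}{1008}$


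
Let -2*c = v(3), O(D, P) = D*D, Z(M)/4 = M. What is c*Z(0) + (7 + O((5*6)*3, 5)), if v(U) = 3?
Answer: 8107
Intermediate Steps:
Z(M) = 4*M
O(D, P) = D²
c = -3/2 (c = -½*3 = -3/2 ≈ -1.5000)
c*Z(0) + (7 + O((5*6)*3, 5)) = -6*0 + (7 + ((5*6)*3)²) = -3/2*0 + (7 + (30*3)²) = 0 + (7 + 90²) = 0 + (7 + 8100) = 0 + 8107 = 8107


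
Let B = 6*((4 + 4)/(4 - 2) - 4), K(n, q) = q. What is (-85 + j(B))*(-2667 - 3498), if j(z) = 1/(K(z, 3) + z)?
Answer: 521970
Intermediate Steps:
B = 0 (B = 6*(8/2 - 4) = 6*(8*(1/2) - 4) = 6*(4 - 4) = 6*0 = 0)
j(z) = 1/(3 + z)
(-85 + j(B))*(-2667 - 3498) = (-85 + 1/(3 + 0))*(-2667 - 3498) = (-85 + 1/3)*(-6165) = -254/3*(-6165) = 521970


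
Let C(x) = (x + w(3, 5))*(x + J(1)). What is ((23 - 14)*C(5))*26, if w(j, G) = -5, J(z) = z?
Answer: 0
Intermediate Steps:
C(x) = (1 + x)*(-5 + x) (C(x) = (x - 5)*(x + 1) = (-5 + x)*(1 + x) = (1 + x)*(-5 + x))
((23 - 14)*C(5))*26 = ((23 - 14)*(-5 + 5² - 4*5))*26 = (9*(-5 + 25 - 20))*26 = (9*0)*26 = 0*26 = 0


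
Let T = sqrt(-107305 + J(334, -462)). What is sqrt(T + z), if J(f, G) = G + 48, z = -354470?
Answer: sqrt(-354470 + I*sqrt(107719)) ≈ 0.276 + 595.37*I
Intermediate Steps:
J(f, G) = 48 + G
T = I*sqrt(107719) (T = sqrt(-107305 + (48 - 462)) = sqrt(-107305 - 414) = sqrt(-107719) = I*sqrt(107719) ≈ 328.21*I)
sqrt(T + z) = sqrt(I*sqrt(107719) - 354470) = sqrt(-354470 + I*sqrt(107719))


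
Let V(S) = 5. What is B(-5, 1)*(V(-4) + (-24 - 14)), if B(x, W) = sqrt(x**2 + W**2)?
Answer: -33*sqrt(26) ≈ -168.27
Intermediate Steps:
B(x, W) = sqrt(W**2 + x**2)
B(-5, 1)*(V(-4) + (-24 - 14)) = sqrt(1**2 + (-5)**2)*(5 + (-24 - 14)) = sqrt(1 + 25)*(5 - 38) = sqrt(26)*(-33) = -33*sqrt(26)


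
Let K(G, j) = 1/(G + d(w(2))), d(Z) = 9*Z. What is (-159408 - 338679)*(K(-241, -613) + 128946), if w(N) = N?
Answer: -14322470267259/223 ≈ -6.4226e+10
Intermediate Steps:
K(G, j) = 1/(18 + G) (K(G, j) = 1/(G + 9*2) = 1/(G + 18) = 1/(18 + G))
(-159408 - 338679)*(K(-241, -613) + 128946) = (-159408 - 338679)*(1/(18 - 241) + 128946) = -498087*(1/(-223) + 128946) = -498087*(-1/223 + 128946) = -498087*28754957/223 = -14322470267259/223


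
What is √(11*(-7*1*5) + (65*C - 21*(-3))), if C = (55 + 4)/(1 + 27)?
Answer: I*√36267/14 ≈ 13.603*I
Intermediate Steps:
C = 59/28 ≈ 2.1071
√(11*(-7*1*5) + (65*C - 21*(-3))) = √(11*(-7*1*5) + (65*(59/28) - 21*(-3))) = √(11*(-7*5) + (3835/28 + 63)) = √(11*(-35) + 5599/28) = √(-385 + 5599/28) = √(-5181/28) = I*√36267/14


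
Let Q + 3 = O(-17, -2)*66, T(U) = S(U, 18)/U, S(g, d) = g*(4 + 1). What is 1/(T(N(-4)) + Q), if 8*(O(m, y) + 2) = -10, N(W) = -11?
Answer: -2/425 ≈ -0.0047059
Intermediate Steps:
O(m, y) = -13/4 (O(m, y) = -2 + (⅛)*(-10) = -2 - 5/4 = -13/4)
S(g, d) = 5*g (S(g, d) = g*5 = 5*g)
T(U) = 5 (T(U) = (5*U)/U = 5)
Q = -435/2 (Q = -3 - 13/4*66 = -3 - 429/2 = -435/2 ≈ -217.50)
1/(T(N(-4)) + Q) = 1/(5 - 435/2) = 1/(-425/2) = -2/425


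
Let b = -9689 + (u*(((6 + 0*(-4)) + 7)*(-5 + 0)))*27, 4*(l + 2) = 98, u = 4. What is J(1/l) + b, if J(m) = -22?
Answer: -16731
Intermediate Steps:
l = 45/2 (l = -2 + (¼)*98 = -2 + 49/2 = 45/2 ≈ 22.500)
b = -16709 (b = -9689 + (4*(((6 + 0*(-4)) + 7)*(-5 + 0)))*27 = -9689 + (4*(((6 + 0) + 7)*(-5)))*27 = -9689 + (4*((6 + 7)*(-5)))*27 = -9689 + (4*(13*(-5)))*27 = -9689 + (4*(-65))*27 = -9689 - 260*27 = -9689 - 7020 = -16709)
J(1/l) + b = -22 - 16709 = -16731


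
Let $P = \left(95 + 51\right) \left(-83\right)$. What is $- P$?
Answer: $12118$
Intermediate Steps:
$P = -12118$ ($P = 146 \left(-83\right) = -12118$)
$- P = \left(-1\right) \left(-12118\right) = 12118$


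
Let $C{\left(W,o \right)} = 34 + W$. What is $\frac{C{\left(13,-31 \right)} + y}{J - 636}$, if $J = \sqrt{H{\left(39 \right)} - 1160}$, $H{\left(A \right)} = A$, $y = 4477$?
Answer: $- \frac{2877264}{405617} - \frac{4524 i \sqrt{1121}}{405617} \approx -7.0936 - 0.37343 i$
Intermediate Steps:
$J = i \sqrt{1121}$ ($J = \sqrt{39 - 1160} = \sqrt{-1121} = i \sqrt{1121} \approx 33.481 i$)
$\frac{C{\left(13,-31 \right)} + y}{J - 636} = \frac{\left(34 + 13\right) + 4477}{i \sqrt{1121} - 636} = \frac{47 + 4477}{-636 + i \sqrt{1121}} = \frac{4524}{-636 + i \sqrt{1121}}$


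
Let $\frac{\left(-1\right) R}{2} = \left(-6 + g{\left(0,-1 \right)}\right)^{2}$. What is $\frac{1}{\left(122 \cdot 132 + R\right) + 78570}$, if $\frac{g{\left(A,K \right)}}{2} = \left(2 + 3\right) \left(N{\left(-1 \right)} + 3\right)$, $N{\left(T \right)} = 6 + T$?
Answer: $\frac{1}{83722} \approx 1.1944 \cdot 10^{-5}$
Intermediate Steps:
$g{\left(A,K \right)} = 80$ ($g{\left(A,K \right)} = 2 \left(2 + 3\right) \left(\left(6 - 1\right) + 3\right) = 2 \cdot 5 \left(5 + 3\right) = 2 \cdot 5 \cdot 8 = 2 \cdot 40 = 80$)
$R = -10952$ ($R = - 2 \left(-6 + 80\right)^{2} = - 2 \cdot 74^{2} = \left(-2\right) 5476 = -10952$)
$\frac{1}{\left(122 \cdot 132 + R\right) + 78570} = \frac{1}{\left(122 \cdot 132 - 10952\right) + 78570} = \frac{1}{\left(16104 - 10952\right) + 78570} = \frac{1}{5152 + 78570} = \frac{1}{83722}$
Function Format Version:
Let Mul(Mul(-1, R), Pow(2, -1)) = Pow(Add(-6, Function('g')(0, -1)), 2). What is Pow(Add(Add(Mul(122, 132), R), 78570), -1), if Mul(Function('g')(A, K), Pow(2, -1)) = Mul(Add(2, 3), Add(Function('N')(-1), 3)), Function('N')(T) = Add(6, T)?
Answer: Rational(1, 83722) ≈ 1.1944e-5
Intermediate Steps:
Function('g')(A, K) = 80 (Function('g')(A, K) = Mul(2, Mul(Add(2, 3), Add(Add(6, -1), 3))) = Mul(2, Mul(5, Add(5, 3))) = Mul(2, Mul(5, 8)) = Mul(2, 40) = 80)
R = -10952 (R = Mul(-2, Pow(Add(-6, 80), 2)) = Mul(-2, Pow(74, 2)) = Mul(-2, 5476) = -10952)
Pow(Add(Add(Mul(122, 132), R), 78570), -1) = Pow(Add(Add(Mul(122, 132), -10952), 78570), -1) = Pow(Add(Add(16104, -10952), 78570), -1) = Pow(Add(5152, 78570), -1) = Pow(83722, -1) = Rational(1, 83722)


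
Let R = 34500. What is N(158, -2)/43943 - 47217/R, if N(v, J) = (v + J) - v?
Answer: -691641877/505344500 ≈ -1.3687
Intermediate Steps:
N(v, J) = J (N(v, J) = (J + v) - v = J)
N(158, -2)/43943 - 47217/R = -2/43943 - 47217/34500 = -2*1/43943 - 47217*1/34500 = -2/43943 - 15739/11500 = -691641877/505344500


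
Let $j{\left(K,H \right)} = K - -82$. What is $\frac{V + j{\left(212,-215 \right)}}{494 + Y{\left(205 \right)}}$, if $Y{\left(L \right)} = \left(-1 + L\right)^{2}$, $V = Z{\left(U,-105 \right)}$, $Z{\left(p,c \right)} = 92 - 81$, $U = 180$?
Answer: $\frac{61}{8422} \approx 0.0072429$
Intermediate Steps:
$Z{\left(p,c \right)} = 11$ ($Z{\left(p,c \right)} = 92 - 81 = 11$)
$j{\left(K,H \right)} = 82 + K$ ($j{\left(K,H \right)} = K + 82 = 82 + K$)
$V = 11$
$\frac{V + j{\left(212,-215 \right)}}{494 + Y{\left(205 \right)}} = \frac{11 + \left(82 + 212\right)}{494 + \left(-1 + 205\right)^{2}} = \frac{11 + 294}{494 + 204^{2}} = \frac{305}{494 + 41616} = \frac{305}{42110} = 305 \cdot \frac{1}{42110} = \frac{61}{8422}$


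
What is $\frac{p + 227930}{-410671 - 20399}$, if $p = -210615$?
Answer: $- \frac{3463}{86214} \approx -0.040168$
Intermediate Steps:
$\frac{p + 227930}{-410671 - 20399} = \frac{-210615 + 227930}{-410671 - 20399} = \frac{17315}{-431070} = 17315 \left(- \frac{1}{431070}\right) = - \frac{3463}{86214}$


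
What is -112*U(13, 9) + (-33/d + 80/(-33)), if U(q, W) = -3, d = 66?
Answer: 21983/66 ≈ 333.08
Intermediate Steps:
-112*U(13, 9) + (-33/d + 80/(-33)) = -112*(-3) + (-33/66 + 80/(-33)) = 336 + (-33*1/66 + 80*(-1/33)) = 336 + (-½ - 80/33) = 336 - 193/66 = 21983/66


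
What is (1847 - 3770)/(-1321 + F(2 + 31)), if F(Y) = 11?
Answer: 1923/1310 ≈ 1.4679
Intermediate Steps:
(1847 - 3770)/(-1321 + F(2 + 31)) = (1847 - 3770)/(-1321 + 11) = -1923/(-1310) = -1923*(-1/1310) = 1923/1310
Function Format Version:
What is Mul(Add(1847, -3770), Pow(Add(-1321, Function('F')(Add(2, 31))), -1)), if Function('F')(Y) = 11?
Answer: Rational(1923, 1310) ≈ 1.4679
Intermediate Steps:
Mul(Add(1847, -3770), Pow(Add(-1321, Function('F')(Add(2, 31))), -1)) = Mul(Add(1847, -3770), Pow(Add(-1321, 11), -1)) = Mul(-1923, Pow(-1310, -1)) = Mul(-1923, Rational(-1, 1310)) = Rational(1923, 1310)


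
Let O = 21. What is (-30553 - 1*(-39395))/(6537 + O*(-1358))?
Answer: -8842/21981 ≈ -0.40226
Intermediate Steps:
(-30553 - 1*(-39395))/(6537 + O*(-1358)) = (-30553 - 1*(-39395))/(6537 + 21*(-1358)) = (-30553 + 39395)/(6537 - 28518) = 8842/(-21981) = 8842*(-1/21981) = -8842/21981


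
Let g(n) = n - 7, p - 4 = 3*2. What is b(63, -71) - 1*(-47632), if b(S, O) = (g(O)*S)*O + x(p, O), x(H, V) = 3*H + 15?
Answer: 396571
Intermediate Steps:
p = 10 (p = 4 + 3*2 = 4 + 6 = 10)
x(H, V) = 15 + 3*H
g(n) = -7 + n
b(S, O) = 45 + O*S*(-7 + O) (b(S, O) = ((-7 + O)*S)*O + (15 + 3*10) = (S*(-7 + O))*O + (15 + 30) = O*S*(-7 + O) + 45 = 45 + O*S*(-7 + O))
b(63, -71) - 1*(-47632) = (45 - 71*63*(-7 - 71)) - 1*(-47632) = (45 - 71*63*(-78)) + 47632 = (45 + 348894) + 47632 = 348939 + 47632 = 396571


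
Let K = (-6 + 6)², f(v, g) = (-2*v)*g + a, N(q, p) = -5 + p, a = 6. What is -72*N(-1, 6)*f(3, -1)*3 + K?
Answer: -2592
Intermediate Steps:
f(v, g) = 6 - 2*g*v (f(v, g) = (-2*v)*g + 6 = -2*g*v + 6 = 6 - 2*g*v)
K = 0 (K = 0² = 0)
-72*N(-1, 6)*f(3, -1)*3 + K = -72*(-5 + 6)*(6 - 2*(-1)*3)*3 + 0 = -72*1*(6 + 6)*3 + 0 = -72*1*12*3 + 0 = -864*3 + 0 = -72*36 + 0 = -2592 + 0 = -2592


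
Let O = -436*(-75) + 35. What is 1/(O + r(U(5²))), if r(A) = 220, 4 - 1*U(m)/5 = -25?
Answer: 1/32955 ≈ 3.0344e-5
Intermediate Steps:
U(m) = 145 (U(m) = 20 - 5*(-25) = 20 + 125 = 145)
O = 32735 (O = 32700 + 35 = 32735)
1/(O + r(U(5²))) = 1/(32735 + 220) = 1/32955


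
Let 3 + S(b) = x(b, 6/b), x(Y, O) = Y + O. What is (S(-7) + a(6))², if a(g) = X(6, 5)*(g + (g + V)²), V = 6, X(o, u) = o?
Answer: 38738176/49 ≈ 7.9058e+5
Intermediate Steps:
x(Y, O) = O + Y
a(g) = 6*g + 6*(6 + g)² (a(g) = 6*(g + (g + 6)²) = 6*(g + (6 + g)²) = 6*g + 6*(6 + g)²)
S(b) = -3 + b + 6/b (S(b) = -3 + (6/b + b) = -3 + (b + 6/b) = -3 + b + 6/b)
(S(-7) + a(6))² = ((-3 - 7 + 6/(-7)) + (6*6 + 6*(6 + 6)²))² = ((-3 - 7 + 6*(-⅐)) + (36 + 6*12²))² = ((-3 - 7 - 6/7) + (36 + 6*144))² = (-76/7 + (36 + 864))² = (-76/7 + 900)² = (6224/7)² = 38738176/49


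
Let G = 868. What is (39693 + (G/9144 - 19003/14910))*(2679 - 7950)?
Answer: -28297454002066/135255 ≈ -2.0922e+8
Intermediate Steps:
(39693 + (G/9144 - 19003/14910))*(2679 - 7950) = (39693 + (868/9144 - 19003/14910))*(2679 - 7950) = (39693 + (868*(1/9144) - 19003*1/14910))*(-5271) = (39693 + (217/2286 - 19003/14910))*(-5271) = (39693 - 3350449/2840355)*(-5271) = (112738860566/2840355)*(-5271) = -28297454002066/135255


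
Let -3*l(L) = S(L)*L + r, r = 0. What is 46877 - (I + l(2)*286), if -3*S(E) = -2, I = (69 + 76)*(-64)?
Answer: 506557/9 ≈ 56284.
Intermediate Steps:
I = -9280 (I = 145*(-64) = -9280)
S(E) = ⅔ (S(E) = -⅓*(-2) = ⅔)
l(L) = -2*L/9 (l(L) = -(2*L/3 + 0)/3 = -2*L/9)
46877 - (I + l(2)*286) = 46877 - (-9280 - 2/9*2*286) = 46877 - (-9280 - 4/9*286) = 46877 - (-9280 - 1144/9) = 46877 - 1*(-84664/9) = 46877 + 84664/9 = 506557/9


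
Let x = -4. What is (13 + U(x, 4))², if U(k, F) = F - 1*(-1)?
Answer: 324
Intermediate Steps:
U(k, F) = 1 + F (U(k, F) = F + 1 = 1 + F)
(13 + U(x, 4))² = (13 + (1 + 4))² = (13 + 5)² = 18² = 324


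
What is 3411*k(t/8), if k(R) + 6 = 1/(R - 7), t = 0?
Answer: -146673/7 ≈ -20953.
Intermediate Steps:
k(R) = -6 + 1/(-7 + R) (k(R) = -6 + 1/(R - 7) = -6 + 1/(-7 + R))
3411*k(t/8) = 3411*((43 - 0/8)/(-7 + 0/8)) = 3411*((43 - 0/8)/(-7 + 0*(⅛))) = 3411*((43 - 6*0)/(-7 + 0)) = 3411*((43 + 0)/(-7)) = 3411*(-⅐*43) = 3411*(-43/7) = -146673/7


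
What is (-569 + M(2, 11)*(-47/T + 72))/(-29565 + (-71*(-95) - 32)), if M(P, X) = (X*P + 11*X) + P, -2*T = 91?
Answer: -911891/2079532 ≈ -0.43851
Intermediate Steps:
T = -91/2 (T = -1/2*91 = -91/2 ≈ -45.500)
M(P, X) = P + 11*X + P*X (M(P, X) = (P*X + 11*X) + P = (11*X + P*X) + P = P + 11*X + P*X)
(-569 + M(2, 11)*(-47/T + 72))/(-29565 + (-71*(-95) - 32)) = (-569 + (2 + 11*11 + 2*11)*(-47/(-91/2) + 72))/(-29565 + (-71*(-95) - 32)) = (-569 + (2 + 121 + 22)*(-47*(-2/91) + 72))/(-29565 + (6745 - 32)) = (-569 + 145*(94/91 + 72))/(-29565 + 6713) = (-569 + 145*(6646/91))/(-22852) = (-569 + 963670/91)*(-1/22852) = (911891/91)*(-1/22852) = -911891/2079532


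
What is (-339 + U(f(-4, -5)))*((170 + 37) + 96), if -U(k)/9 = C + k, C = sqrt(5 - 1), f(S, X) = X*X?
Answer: -176346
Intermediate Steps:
f(S, X) = X**2
C = 2 (C = sqrt(4) = 2)
U(k) = -18 - 9*k (U(k) = -9*(2 + k) = -18 - 9*k)
(-339 + U(f(-4, -5)))*((170 + 37) + 96) = (-339 + (-18 - 9*(-5)**2))*((170 + 37) + 96) = (-339 + (-18 - 9*25))*(207 + 96) = (-339 + (-18 - 225))*303 = (-339 - 243)*303 = -582*303 = -176346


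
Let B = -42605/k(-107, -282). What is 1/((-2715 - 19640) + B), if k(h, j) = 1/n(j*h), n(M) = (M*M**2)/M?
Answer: -1/38790586131335 ≈ -2.5779e-14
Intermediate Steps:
n(M) = M**2 (n(M) = M**3/M = M**2)
k(h, j) = 1/(h**2*j**2) (k(h, j) = 1/((j*h)**2) = 1/((h*j)**2) = 1/(h**2*j**2))
B = -38790586108980 (B = -42605/(1/((-107)**2*(-282)**2)) = -42605/((1/11449)*(1/79524)) = -42605/1/910470276 = -42605*910470276 = -38790586108980)
1/((-2715 - 19640) + B) = 1/((-2715 - 19640) - 38790586108980) = 1/(-22355 - 38790586108980) = 1/(-38790586131335) = -1/38790586131335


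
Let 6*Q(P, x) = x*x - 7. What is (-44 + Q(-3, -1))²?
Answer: 2025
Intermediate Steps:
Q(P, x) = -7/6 + x²/6 (Q(P, x) = (x*x - 7)/6 = (x² - 7)/6 = (-7 + x²)/6 = -7/6 + x²/6)
(-44 + Q(-3, -1))² = (-44 + (-7/6 + (⅙)*(-1)²))² = (-44 + (-7/6 + (⅙)*1))² = (-44 + (-7/6 + ⅙))² = (-44 - 1)² = (-45)² = 2025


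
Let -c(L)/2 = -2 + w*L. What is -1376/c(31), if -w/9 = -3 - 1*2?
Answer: 688/1393 ≈ 0.49390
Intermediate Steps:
w = 45 (w = -9*(-3 - 1*2) = -9*(-3 - 2) = -9*(-5) = 45)
c(L) = 4 - 90*L (c(L) = -2*(-2 + 45*L) = 4 - 90*L)
-1376/c(31) = -1376/(4 - 90*31) = -1376/(4 - 2790) = -1376/(-2786) = -1376*(-1/2786) = 688/1393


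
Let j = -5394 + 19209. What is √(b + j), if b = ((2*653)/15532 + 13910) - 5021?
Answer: √1369300475422/7766 ≈ 150.68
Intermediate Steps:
b = 69032627/7766 (b = (1306*(1/15532) + 13910) - 5021 = (653/7766 + 13910) - 5021 = 108025713/7766 - 5021 = 69032627/7766 ≈ 8889.1)
j = 13815
√(b + j) = √(69032627/7766 + 13815) = √(176319917/7766) = √1369300475422/7766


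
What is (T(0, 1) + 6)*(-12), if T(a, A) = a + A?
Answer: -84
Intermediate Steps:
T(a, A) = A + a
(T(0, 1) + 6)*(-12) = ((1 + 0) + 6)*(-12) = (1 + 6)*(-12) = 7*(-12) = -84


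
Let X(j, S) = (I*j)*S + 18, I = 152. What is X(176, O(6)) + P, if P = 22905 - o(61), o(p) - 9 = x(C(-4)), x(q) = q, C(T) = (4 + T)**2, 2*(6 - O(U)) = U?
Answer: 103170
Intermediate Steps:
O(U) = 6 - U/2
X(j, S) = 18 + 152*S*j (X(j, S) = (152*j)*S + 18 = 152*S*j + 18 = 18 + 152*S*j)
o(p) = 9 (o(p) = 9 + (4 - 4)**2 = 9 + 0**2 = 9 + 0 = 9)
P = 22896 (P = 22905 - 1*9 = 22905 - 9 = 22896)
X(176, O(6)) + P = (18 + 152*(6 - 1/2*6)*176) + 22896 = (18 + 152*(6 - 3)*176) + 22896 = (18 + 152*3*176) + 22896 = (18 + 80256) + 22896 = 80274 + 22896 = 103170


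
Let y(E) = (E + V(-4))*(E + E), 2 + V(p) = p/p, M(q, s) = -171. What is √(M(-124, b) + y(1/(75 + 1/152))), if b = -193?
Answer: I*√22230478667/11401 ≈ 13.078*I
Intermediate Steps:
V(p) = -1 (V(p) = -2 + p/p = -2 + 1 = -1)
y(E) = 2*E*(-1 + E) (y(E) = (E - 1)*(E + E) = (-1 + E)*(2*E) = 2*E*(-1 + E))
√(M(-124, b) + y(1/(75 + 1/152))) = √(-171 + 2*(-1 + 1/(75 + 1/152))/(75 + 1/152)) = √(-171 + 2*(-1 + 1/(11401/152))/(11401/152)) = √(-171 + 2*(152/11401)*(-1 + 152/11401)) = √(-171 + 2*(152/11401)*(-11249/11401)) = √(-171 - 3419696/129982801) = √(-22230478667/129982801) = I*√22230478667/11401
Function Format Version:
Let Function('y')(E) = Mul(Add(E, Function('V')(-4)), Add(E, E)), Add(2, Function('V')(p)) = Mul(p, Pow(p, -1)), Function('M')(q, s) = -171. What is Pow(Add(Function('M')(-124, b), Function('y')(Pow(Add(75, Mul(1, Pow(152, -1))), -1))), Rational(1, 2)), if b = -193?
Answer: Mul(Rational(1, 11401), I, Pow(22230478667, Rational(1, 2))) ≈ Mul(13.078, I)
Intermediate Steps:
Function('V')(p) = -1 (Function('V')(p) = Add(-2, Mul(p, Pow(p, -1))) = Add(-2, 1) = -1)
Function('y')(E) = Mul(2, E, Add(-1, E)) (Function('y')(E) = Mul(Add(E, -1), Add(E, E)) = Mul(Add(-1, E), Mul(2, E)) = Mul(2, E, Add(-1, E)))
Pow(Add(Function('M')(-124, b), Function('y')(Pow(Add(75, Mul(1, Pow(152, -1))), -1))), Rational(1, 2)) = Pow(Add(-171, Mul(2, Pow(Add(75, Mul(1, Pow(152, -1))), -1), Add(-1, Pow(Add(75, Mul(1, Pow(152, -1))), -1)))), Rational(1, 2)) = Pow(Add(-171, Mul(2, Pow(Add(75, Mul(1, Rational(1, 152))), -1), Add(-1, Pow(Add(75, Mul(1, Rational(1, 152))), -1)))), Rational(1, 2)) = Pow(Add(-171, Mul(2, Pow(Add(75, Rational(1, 152)), -1), Add(-1, Pow(Add(75, Rational(1, 152)), -1)))), Rational(1, 2)) = Pow(Add(-171, Mul(2, Pow(Rational(11401, 152), -1), Add(-1, Pow(Rational(11401, 152), -1)))), Rational(1, 2)) = Pow(Add(-171, Mul(2, Rational(152, 11401), Add(-1, Rational(152, 11401)))), Rational(1, 2)) = Pow(Add(-171, Mul(2, Rational(152, 11401), Rational(-11249, 11401))), Rational(1, 2)) = Pow(Add(-171, Rational(-3419696, 129982801)), Rational(1, 2)) = Pow(Rational(-22230478667, 129982801), Rational(1, 2)) = Mul(Rational(1, 11401), I, Pow(22230478667, Rational(1, 2)))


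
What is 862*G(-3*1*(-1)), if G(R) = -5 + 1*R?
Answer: -1724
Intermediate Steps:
G(R) = -5 + R
862*G(-3*1*(-1)) = 862*(-5 - 3*1*(-1)) = 862*(-5 - 3*(-1)) = 862*(-5 + 3) = 862*(-2) = -1724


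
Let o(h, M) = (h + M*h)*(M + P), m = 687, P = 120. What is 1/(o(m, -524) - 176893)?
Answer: 1/144980711 ≈ 6.8975e-9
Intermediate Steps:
o(h, M) = (120 + M)*(h + M*h) (o(h, M) = (h + M*h)*(M + 120) = (h + M*h)*(120 + M) = (120 + M)*(h + M*h))
1/(o(m, -524) - 176893) = 1/(687*(120 + (-524)² + 121*(-524)) - 176893) = 1/(687*(120 + 274576 - 63404) - 176893) = 1/(687*211292 - 176893) = 1/(145157604 - 176893) = 1/144980711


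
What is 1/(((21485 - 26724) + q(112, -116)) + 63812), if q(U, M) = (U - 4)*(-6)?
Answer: 1/57925 ≈ 1.7264e-5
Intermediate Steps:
q(U, M) = 24 - 6*U (q(U, M) = (-4 + U)*(-6) = 24 - 6*U)
1/(((21485 - 26724) + q(112, -116)) + 63812) = 1/(((21485 - 26724) + (24 - 6*112)) + 63812) = 1/((-5239 + (24 - 672)) + 63812) = 1/((-5239 - 648) + 63812) = 1/(-5887 + 63812) = 1/57925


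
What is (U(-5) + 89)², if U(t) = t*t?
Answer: 12996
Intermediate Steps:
U(t) = t²
(U(-5) + 89)² = ((-5)² + 89)² = (25 + 89)² = 114² = 12996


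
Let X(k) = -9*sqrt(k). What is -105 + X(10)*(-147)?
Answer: -105 + 1323*sqrt(10) ≈ 4078.7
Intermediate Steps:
-105 + X(10)*(-147) = -105 - 9*sqrt(10)*(-147) = -105 + 1323*sqrt(10)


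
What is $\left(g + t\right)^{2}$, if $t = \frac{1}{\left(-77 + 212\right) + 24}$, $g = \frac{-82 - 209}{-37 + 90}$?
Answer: $\frac{760384}{25281} \approx 30.077$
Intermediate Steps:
$g = - \frac{291}{53} \approx -5.4906$
$t = \frac{1}{159}$ ($t = \frac{1}{135 + 24} = \frac{1}{159} \approx 0.0062893$)
$\left(g + t\right)^{2} = \left(- \frac{291}{53} + \frac{1}{159}\right)^{2} = \left(- \frac{872}{159}\right)^{2} = \frac{760384}{25281}$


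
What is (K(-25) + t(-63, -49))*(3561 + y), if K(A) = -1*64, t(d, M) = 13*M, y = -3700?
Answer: 97439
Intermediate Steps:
K(A) = -64
(K(-25) + t(-63, -49))*(3561 + y) = (-64 + 13*(-49))*(3561 - 3700) = (-64 - 637)*(-139) = -701*(-139) = 97439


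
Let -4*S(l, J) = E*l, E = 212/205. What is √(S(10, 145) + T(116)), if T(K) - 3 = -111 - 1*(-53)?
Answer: I*√96801/41 ≈ 7.5885*I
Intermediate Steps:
T(K) = -55 (T(K) = 3 + (-111 - 1*(-53)) = 3 + (-111 + 53) = 3 - 58 = -55)
E = 212/205 (E = 212*(1/205) = 212/205 ≈ 1.0341)
S(l, J) = -53*l/205
√(S(10, 145) + T(116)) = √(-53/205*10 - 55) = √(-106/41 - 55) = √(-2361/41) = I*√96801/41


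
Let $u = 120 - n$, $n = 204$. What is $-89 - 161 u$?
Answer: $13435$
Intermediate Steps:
$u = -84$ ($u = 120 - 204 = -84$)
$-89 - 161 u = -89 - -13524 = -89 + 13524 = 13435$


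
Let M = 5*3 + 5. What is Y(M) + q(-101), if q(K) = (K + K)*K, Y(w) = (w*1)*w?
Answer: 20802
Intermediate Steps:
M = 20 (M = 15 + 5 = 20)
Y(w) = w² (Y(w) = w*w = w²)
q(K) = 2*K² (q(K) = (2*K)*K = 2*K²)
Y(M) + q(-101) = 20² + 2*(-101)² = 400 + 2*10201 = 400 + 20402 = 20802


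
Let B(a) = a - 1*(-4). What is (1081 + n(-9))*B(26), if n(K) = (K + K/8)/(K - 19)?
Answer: 3633375/112 ≈ 32441.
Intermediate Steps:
B(a) = 4 + a (B(a) = a + 4 = 4 + a)
n(K) = 9*K/(8*(-19 + K)) (n(K) = (K + K*(⅛))/(-19 + K) = (K + K/8)/(-19 + K) = (9*K/8)/(-19 + K) = 9*K/(8*(-19 + K)))
(1081 + n(-9))*B(26) = (1081 + (9/8)*(-9)/(-19 - 9))*(4 + 26) = (1081 + (9/8)*(-9)/(-28))*30 = (1081 + (9/8)*(-9)*(-1/28))*30 = (1081 + 81/224)*30 = (242225/224)*30 = 3633375/112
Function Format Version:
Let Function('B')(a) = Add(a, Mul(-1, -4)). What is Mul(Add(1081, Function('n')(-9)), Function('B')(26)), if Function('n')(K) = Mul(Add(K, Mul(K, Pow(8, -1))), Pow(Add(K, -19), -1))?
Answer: Rational(3633375, 112) ≈ 32441.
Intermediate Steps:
Function('B')(a) = Add(4, a) (Function('B')(a) = Add(a, 4) = Add(4, a))
Function('n')(K) = Mul(Rational(9, 8), K, Pow(Add(-19, K), -1)) (Function('n')(K) = Mul(Add(K, Mul(K, Rational(1, 8))), Pow(Add(-19, K), -1)) = Mul(Add(K, Mul(Rational(1, 8), K)), Pow(Add(-19, K), -1)) = Mul(Mul(Rational(9, 8), K), Pow(Add(-19, K), -1)) = Mul(Rational(9, 8), K, Pow(Add(-19, K), -1)))
Mul(Add(1081, Function('n')(-9)), Function('B')(26)) = Mul(Add(1081, Mul(Rational(9, 8), -9, Pow(Add(-19, -9), -1))), Add(4, 26)) = Mul(Add(1081, Mul(Rational(9, 8), -9, Pow(-28, -1))), 30) = Mul(Add(1081, Mul(Rational(9, 8), -9, Rational(-1, 28))), 30) = Mul(Add(1081, Rational(81, 224)), 30) = Mul(Rational(242225, 224), 30) = Rational(3633375, 112)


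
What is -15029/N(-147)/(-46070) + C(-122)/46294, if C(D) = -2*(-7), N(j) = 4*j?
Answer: -22607449/89576112360 ≈ -0.00025238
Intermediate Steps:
C(D) = 14
-15029/N(-147)/(-46070) + C(-122)/46294 = -15029/(4*(-147))/(-46070) + 14/46294 = -15029/(-588)*(-1/46070) + 14*(1/46294) = -15029*(-1/588)*(-1/46070) + 7/23147 = (2147/84)*(-1/46070) + 7/23147 = -2147/3869880 + 7/23147 = -22607449/89576112360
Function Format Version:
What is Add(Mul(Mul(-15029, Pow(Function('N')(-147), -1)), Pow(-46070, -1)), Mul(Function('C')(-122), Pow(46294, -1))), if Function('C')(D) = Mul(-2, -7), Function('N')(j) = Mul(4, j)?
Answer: Rational(-22607449, 89576112360) ≈ -0.00025238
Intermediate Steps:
Function('C')(D) = 14
Add(Mul(Mul(-15029, Pow(Function('N')(-147), -1)), Pow(-46070, -1)), Mul(Function('C')(-122), Pow(46294, -1))) = Add(Mul(Mul(-15029, Pow(Mul(4, -147), -1)), Pow(-46070, -1)), Mul(14, Pow(46294, -1))) = Add(Mul(Mul(-15029, Pow(-588, -1)), Rational(-1, 46070)), Mul(14, Rational(1, 46294))) = Add(Mul(Mul(-15029, Rational(-1, 588)), Rational(-1, 46070)), Rational(7, 23147)) = Add(Mul(Rational(2147, 84), Rational(-1, 46070)), Rational(7, 23147)) = Add(Rational(-2147, 3869880), Rational(7, 23147)) = Rational(-22607449, 89576112360)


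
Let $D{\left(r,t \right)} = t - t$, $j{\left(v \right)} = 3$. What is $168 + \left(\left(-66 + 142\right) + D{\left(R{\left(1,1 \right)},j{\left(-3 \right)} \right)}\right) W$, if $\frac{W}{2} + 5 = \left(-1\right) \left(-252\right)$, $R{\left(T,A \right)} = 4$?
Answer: $37712$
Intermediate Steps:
$W = 494$ ($W = -10 + 2 \left(\left(-1\right) \left(-252\right)\right) = -10 + 2 \cdot 252 = -10 + 504 = 494$)
$D{\left(r,t \right)} = 0$
$168 + \left(\left(-66 + 142\right) + D{\left(R{\left(1,1 \right)},j{\left(-3 \right)} \right)}\right) W = 168 + \left(\left(-66 + 142\right) + 0\right) 494 = 168 + \left(76 + 0\right) 494 = 168 + 76 \cdot 494 = 168 + 37544 = 37712$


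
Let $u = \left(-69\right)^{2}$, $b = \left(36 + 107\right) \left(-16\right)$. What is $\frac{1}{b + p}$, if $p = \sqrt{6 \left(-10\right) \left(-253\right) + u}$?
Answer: $- \frac{2288}{5215003} - \frac{17 \sqrt{69}}{5215003} \approx -0.00046581$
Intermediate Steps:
$b = -2288$ ($b = 143 \left(-16\right) = -2288$)
$u = 4761$
$p = 17 \sqrt{69}$ ($p = \sqrt{6 \left(-10\right) \left(-253\right) + 4761} = \sqrt{\left(-60\right) \left(-253\right) + 4761} = \sqrt{15180 + 4761} = \sqrt{19941} = 17 \sqrt{69} \approx 141.21$)
$\frac{1}{b + p} = \frac{1}{-2288 + 17 \sqrt{69}}$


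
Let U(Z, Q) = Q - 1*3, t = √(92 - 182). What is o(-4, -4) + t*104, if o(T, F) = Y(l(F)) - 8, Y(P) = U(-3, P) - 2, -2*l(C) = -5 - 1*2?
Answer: -19/2 + 312*I*√10 ≈ -9.5 + 986.63*I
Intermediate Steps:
t = 3*I*√10 (t = √(-90) = 3*I*√10 ≈ 9.4868*I)
U(Z, Q) = -3 + Q (U(Z, Q) = Q - 3 = -3 + Q)
l(C) = 7/2 (l(C) = -(-5 - 1*2)/2 = -(-5 - 2)/2 = -½*(-7) = 7/2)
Y(P) = -5 + P (Y(P) = (-3 + P) - 2 = -5 + P)
o(T, F) = -19/2 (o(T, F) = (-5 + 7/2) - 8 = -3/2 - 8 = -19/2)
o(-4, -4) + t*104 = -19/2 + (3*I*√10)*104 = -19/2 + 312*I*√10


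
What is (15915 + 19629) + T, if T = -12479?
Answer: 23065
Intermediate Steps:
(15915 + 19629) + T = (15915 + 19629) - 12479 = 35544 - 12479 = 23065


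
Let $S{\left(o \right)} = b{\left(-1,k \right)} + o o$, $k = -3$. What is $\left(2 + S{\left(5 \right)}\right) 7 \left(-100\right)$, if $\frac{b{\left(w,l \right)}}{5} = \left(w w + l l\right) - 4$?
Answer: $-39900$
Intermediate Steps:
$b{\left(w,l \right)} = -20 + 5 l^{2} + 5 w^{2}$ ($b{\left(w,l \right)} = 5 \left(\left(w w + l l\right) - 4\right) = 5 \left(\left(w^{2} + l^{2}\right) - 4\right) = 5 \left(\left(l^{2} + w^{2}\right) - 4\right) = 5 \left(-4 + l^{2} + w^{2}\right) = -20 + 5 l^{2} + 5 w^{2}$)
$S{\left(o \right)} = 30 + o^{2}$ ($S{\left(o \right)} = \left(-20 + 5 \left(-3\right)^{2} + 5 \left(-1\right)^{2}\right) + o o = \left(-20 + 5 \cdot 9 + 5 \cdot 1\right) + o^{2} = \left(-20 + 45 + 5\right) + o^{2} = 30 + o^{2}$)
$\left(2 + S{\left(5 \right)}\right) 7 \left(-100\right) = \left(2 + \left(30 + 5^{2}\right)\right) 7 \left(-100\right) = \left(2 + \left(30 + 25\right)\right) 7 \left(-100\right) = \left(2 + 55\right) 7 \left(-100\right) = 57 \cdot 7 \left(-100\right) = 399 \left(-100\right) = -39900$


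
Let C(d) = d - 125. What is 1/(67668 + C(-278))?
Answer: 1/67265 ≈ 1.4867e-5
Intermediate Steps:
C(d) = -125 + d
1/(67668 + C(-278)) = 1/(67668 + (-125 - 278)) = 1/(67668 - 403) = 1/67265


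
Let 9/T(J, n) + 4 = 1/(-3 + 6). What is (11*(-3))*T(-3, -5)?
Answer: 81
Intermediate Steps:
T(J, n) = -27/11 (T(J, n) = 9/(-4 + 1/(-3 + 6)) = 9/(-4 + 1/3) = 9/(-11/3) = 9*(-3/11) = -27/11)
(11*(-3))*T(-3, -5) = (11*(-3))*(-27/11) = -33*(-27/11) = 81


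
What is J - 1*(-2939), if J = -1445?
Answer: 1494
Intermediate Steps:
J - 1*(-2939) = -1445 - 1*(-2939) = -1445 + 2939 = 1494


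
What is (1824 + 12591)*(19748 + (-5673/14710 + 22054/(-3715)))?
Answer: 622057012116639/2185906 ≈ 2.8458e+8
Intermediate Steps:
(1824 + 12591)*(19748 + (-5673/14710 + 22054/(-3715))) = 14415*(19748 + (-5673*1/14710 + 22054*(-1/3715))) = 14415*(19748 + (-5673/14710 - 22054/3715)) = 14415*(19748 - 69097907/10929530) = 14415*(215767260533/10929530) = 622057012116639/2185906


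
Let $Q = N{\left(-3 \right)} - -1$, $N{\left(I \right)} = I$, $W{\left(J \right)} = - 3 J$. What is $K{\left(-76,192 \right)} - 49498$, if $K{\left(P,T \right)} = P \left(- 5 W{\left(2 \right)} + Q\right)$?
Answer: $-51626$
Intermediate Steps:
$Q = -2$ ($Q = -3 - -1 = -3 + 1 = -2$)
$K{\left(P,T \right)} = 28 P$ ($K{\left(P,T \right)} = P \left(- 5 \left(\left(-3\right) 2\right) - 2\right) = P \left(\left(-5\right) \left(-6\right) - 2\right) = P \left(30 - 2\right) = P 28 = 28 P$)
$K{\left(-76,192 \right)} - 49498 = 28 \left(-76\right) - 49498 = -2128 - 49498 = -51626$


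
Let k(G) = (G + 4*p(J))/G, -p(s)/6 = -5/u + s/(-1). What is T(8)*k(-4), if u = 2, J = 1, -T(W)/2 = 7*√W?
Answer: 560*√2 ≈ 791.96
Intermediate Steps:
T(W) = -14*√W
p(s) = 15 + 6*s (p(s) = -6*(-5/2 + s/(-1)) = -6*(-5*½ + s*(-1)) = -6*(-5/2 - s) = 15 + 6*s)
k(G) = (84 + G)/G (k(G) = (G + 4*(15 + 6*1))/G = (G + 4*(15 + 6))/G = (G + 4*21)/G = (G + 84)/G = (84 + G)/G)
T(8)*k(-4) = (-28*√2)*((84 - 4)/(-4)) = (-28*√2)*(-¼*80) = -28*√2*(-20) = 560*√2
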